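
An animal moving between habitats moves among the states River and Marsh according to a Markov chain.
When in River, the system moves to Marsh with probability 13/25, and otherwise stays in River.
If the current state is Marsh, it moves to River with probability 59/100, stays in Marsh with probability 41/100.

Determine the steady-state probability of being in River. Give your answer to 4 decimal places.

0.5315

Let the stationary distribution be π with π = πP and π_1 + π_2 = 1.
π_1 = 0.48·π_1 + 0.59·π_2
Solving with the normalization constraint gives π = (0.5315, 0.4685).
So the stationary probability of River is 0.5315.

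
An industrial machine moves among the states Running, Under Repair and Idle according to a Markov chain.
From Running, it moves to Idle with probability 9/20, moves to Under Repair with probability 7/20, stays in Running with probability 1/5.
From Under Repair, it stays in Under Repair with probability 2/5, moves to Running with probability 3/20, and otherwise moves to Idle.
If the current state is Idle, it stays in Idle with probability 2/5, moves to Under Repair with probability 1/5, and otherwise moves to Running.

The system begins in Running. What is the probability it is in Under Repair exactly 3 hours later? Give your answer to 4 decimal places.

0.3009

Propagate the distribution vector 3 hours from Running.
After 0 hours: (1.0000, 0.0000, 0.0000)
After 1 hour: (0.2000, 0.3500, 0.4500)
After 2 hours: (0.2725, 0.3000, 0.4275)
After 3 hours: (0.2705, 0.3009, 0.4286)
P(in Under Repair after 3 hours) = 0.3009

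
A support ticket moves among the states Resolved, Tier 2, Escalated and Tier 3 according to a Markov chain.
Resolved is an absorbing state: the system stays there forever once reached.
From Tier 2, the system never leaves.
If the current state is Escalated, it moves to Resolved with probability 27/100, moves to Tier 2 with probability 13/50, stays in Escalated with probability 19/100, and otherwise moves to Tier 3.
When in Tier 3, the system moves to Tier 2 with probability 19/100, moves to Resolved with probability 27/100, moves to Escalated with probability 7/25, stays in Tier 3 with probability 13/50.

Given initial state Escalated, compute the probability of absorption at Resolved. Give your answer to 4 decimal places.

0.5286

Let h(s) be the probability of absorption at Resolved starting from transient state s. Then h(Resolved) = 1 and h(Tier 2) = 0. By first-step analysis:
h(Escalated) = 0.27·1 + 0.26·0 + 0.19·h(Escalated) + 0.28·h(Tier 3)
h(Tier 3) = 0.27·1 + 0.19·0 + 0.28·h(Escalated) + 0.26·h(Tier 3)
Solving: h(Escalated) = 0.5286, h(Tier 3) = 0.5649.
Starting from Escalated, the probability is 0.5286.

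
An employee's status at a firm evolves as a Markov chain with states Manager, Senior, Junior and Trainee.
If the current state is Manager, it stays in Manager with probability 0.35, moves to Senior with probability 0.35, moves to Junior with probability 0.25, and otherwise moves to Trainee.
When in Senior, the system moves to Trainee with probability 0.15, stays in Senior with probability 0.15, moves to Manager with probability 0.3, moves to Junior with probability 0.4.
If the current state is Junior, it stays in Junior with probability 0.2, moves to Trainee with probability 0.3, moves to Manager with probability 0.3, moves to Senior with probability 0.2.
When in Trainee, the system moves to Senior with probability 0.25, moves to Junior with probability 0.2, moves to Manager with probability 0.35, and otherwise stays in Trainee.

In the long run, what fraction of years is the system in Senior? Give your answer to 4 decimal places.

0.2447

Let the stationary distribution be π with π = πP and π_1 + π_2 + π_3 + π_4 = 1.
π_1 = 0.35·π_1 + 0.3·π_2 + 0.3·π_3 + 0.35·π_4
π_2 = 0.35·π_1 + 0.15·π_2 + 0.2·π_3 + 0.25·π_4
π_3 = 0.25·π_1 + 0.4·π_2 + 0.2·π_3 + 0.2·π_4
Solving with the normalization constraint gives π = (0.3245, 0.2447, 0.2652, 0.1656).
So the stationary probability of Senior is 0.2447.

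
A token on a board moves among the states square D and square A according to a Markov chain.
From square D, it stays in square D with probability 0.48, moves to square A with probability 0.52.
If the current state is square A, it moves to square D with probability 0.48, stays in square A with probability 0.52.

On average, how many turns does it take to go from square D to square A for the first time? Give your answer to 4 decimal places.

1.9231

Let t(s) be the expected number of turns to first reach square A from state s, with t(square A) = 0. Conditioning on the first turn:
t(square D) = 1 + 0.48·t(square D)
Solving: t(square D) = 1.9231.
Expected turns from square D to square A: 1.9231.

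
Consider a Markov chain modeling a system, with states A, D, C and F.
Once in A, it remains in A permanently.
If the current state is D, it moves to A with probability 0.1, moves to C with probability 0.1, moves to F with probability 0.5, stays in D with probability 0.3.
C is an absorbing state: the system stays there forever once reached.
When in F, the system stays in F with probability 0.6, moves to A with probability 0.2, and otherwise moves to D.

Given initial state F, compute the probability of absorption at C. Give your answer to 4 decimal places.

0.1111

Let h(s) be the probability of absorption at C starting from transient state s. Then h(C) = 1 and h(A) = 0. By first-step analysis:
h(D) = 0.1·0 + 0.3·h(D) + 0.1·1 + 0.5·h(F)
h(F) = 0.2·0 + 0.2·h(D) + 0.6·h(F)
Solving: h(D) = 0.2222, h(F) = 0.1111.
Starting from F, the probability is 0.1111.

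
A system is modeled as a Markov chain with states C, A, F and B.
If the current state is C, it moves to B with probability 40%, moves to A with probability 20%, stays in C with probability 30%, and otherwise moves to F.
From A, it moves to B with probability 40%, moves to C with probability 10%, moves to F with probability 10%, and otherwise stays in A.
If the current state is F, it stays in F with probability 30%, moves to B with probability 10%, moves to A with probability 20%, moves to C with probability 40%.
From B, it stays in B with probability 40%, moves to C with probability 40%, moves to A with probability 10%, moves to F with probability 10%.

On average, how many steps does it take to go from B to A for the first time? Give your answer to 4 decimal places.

Let t(s) be the expected number of steps to first reach A from state s, with t(A) = 0. Conditioning on the first step:
t(C) = 1 + 0.3·t(C) + 0.1·t(F) + 0.4·t(B)
t(F) = 1 + 0.4·t(C) + 0.3·t(F) + 0.1·t(B)
t(B) = 1 + 0.4·t(C) + 0.1·t(F) + 0.4·t(B)
Solving: t(C) = 6.1069, t(F) = 5.8779, t(B) = 6.7176.
Expected steps from B to A: 6.7176.

6.7176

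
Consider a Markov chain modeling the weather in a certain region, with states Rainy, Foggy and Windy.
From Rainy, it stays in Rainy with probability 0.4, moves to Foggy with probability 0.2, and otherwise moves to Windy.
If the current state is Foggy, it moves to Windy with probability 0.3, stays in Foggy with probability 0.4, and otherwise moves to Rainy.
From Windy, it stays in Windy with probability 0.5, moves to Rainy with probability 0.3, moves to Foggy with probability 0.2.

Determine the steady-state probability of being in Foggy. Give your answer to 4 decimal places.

0.2500

Let the stationary distribution be π with π = πP and π_1 + π_2 + π_3 = 1.
π_1 = 0.4·π_1 + 0.3·π_2 + 0.3·π_3
π_2 = 0.2·π_1 + 0.4·π_2 + 0.2·π_3
Solving with the normalization constraint gives π = (0.3333, 0.2500, 0.4167).
So the stationary probability of Foggy is 0.2500.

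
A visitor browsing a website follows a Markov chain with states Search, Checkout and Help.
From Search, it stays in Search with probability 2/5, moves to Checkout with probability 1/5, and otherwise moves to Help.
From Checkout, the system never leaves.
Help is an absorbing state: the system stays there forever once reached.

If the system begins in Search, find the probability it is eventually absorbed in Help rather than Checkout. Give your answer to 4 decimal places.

0.6667

Let h(s) be the probability of absorption at Help starting from transient state s. Then h(Help) = 1 and h(Checkout) = 0. By first-step analysis:
h(Search) = 0.4·h(Search) + 0.2·0 + 0.4·1
Solving: h(Search) = 0.6667.
Starting from Search, the probability is 0.6667.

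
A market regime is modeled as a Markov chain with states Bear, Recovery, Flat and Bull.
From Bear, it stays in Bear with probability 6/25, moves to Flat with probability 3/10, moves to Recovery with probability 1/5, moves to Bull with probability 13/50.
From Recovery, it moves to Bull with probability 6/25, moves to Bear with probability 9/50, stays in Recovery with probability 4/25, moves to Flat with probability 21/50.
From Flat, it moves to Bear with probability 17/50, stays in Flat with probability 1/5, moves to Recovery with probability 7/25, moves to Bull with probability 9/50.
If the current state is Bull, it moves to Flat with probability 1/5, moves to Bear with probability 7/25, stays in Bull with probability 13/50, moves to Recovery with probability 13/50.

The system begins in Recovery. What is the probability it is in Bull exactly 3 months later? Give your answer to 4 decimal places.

0.2349

Propagate the distribution vector 3 months from Recovery.
After 0 months: (0.0000, 1.0000, 0.0000, 0.0000)
After 1 month: (0.1800, 0.1600, 0.4200, 0.2400)
After 2 months: (0.2820, 0.2416, 0.2532, 0.2232)
After 3 months: (0.2598, 0.2240, 0.2814, 0.2349)
P(in Bull after 3 months) = 0.2349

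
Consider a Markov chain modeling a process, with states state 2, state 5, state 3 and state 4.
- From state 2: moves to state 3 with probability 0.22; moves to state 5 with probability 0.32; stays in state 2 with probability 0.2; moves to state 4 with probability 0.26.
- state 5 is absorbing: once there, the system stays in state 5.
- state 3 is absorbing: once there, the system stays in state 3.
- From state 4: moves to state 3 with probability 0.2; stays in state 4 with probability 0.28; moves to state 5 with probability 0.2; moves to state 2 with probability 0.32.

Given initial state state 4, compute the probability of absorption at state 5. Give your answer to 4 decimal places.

Let h(s) be the probability of absorption at state 5 starting from transient state s. Then h(state 5) = 1 and h(state 3) = 0. By first-step analysis:
h(state 2) = 0.2·h(state 2) + 0.32·1 + 0.22·0 + 0.26·h(state 4)
h(state 4) = 0.32·h(state 2) + 0.2·1 + 0.2·0 + 0.28·h(state 4)
Solving: h(state 2) = 0.5731, h(state 4) = 0.5325.
Starting from state 4, the probability is 0.5325.

0.5325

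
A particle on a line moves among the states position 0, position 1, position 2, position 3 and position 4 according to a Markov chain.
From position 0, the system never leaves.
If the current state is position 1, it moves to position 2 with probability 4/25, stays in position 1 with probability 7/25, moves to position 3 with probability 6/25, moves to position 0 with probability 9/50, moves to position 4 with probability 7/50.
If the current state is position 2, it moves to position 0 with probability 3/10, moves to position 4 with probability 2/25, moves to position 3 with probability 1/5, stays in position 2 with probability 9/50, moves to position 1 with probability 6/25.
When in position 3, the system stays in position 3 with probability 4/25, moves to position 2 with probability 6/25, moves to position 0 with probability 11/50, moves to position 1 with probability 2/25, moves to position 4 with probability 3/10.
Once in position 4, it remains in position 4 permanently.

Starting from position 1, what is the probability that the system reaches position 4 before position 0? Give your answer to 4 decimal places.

Let h(s) be the probability of absorption at position 4 starting from transient state s. Then h(position 4) = 1 and h(position 0) = 0. By first-step analysis:
h(position 1) = 0.18·0 + 0.28·h(position 1) + 0.16·h(position 2) + 0.24·h(position 3) + 0.14·1
h(position 2) = 0.3·0 + 0.24·h(position 1) + 0.18·h(position 2) + 0.2·h(position 3) + 0.08·1
h(position 3) = 0.22·0 + 0.08·h(position 1) + 0.24·h(position 2) + 0.16·h(position 3) + 0.3·1
Solving: h(position 1) = 0.4376, h(position 2) = 0.3471, h(position 3) = 0.4980.
Starting from position 1, the probability is 0.4376.

0.4376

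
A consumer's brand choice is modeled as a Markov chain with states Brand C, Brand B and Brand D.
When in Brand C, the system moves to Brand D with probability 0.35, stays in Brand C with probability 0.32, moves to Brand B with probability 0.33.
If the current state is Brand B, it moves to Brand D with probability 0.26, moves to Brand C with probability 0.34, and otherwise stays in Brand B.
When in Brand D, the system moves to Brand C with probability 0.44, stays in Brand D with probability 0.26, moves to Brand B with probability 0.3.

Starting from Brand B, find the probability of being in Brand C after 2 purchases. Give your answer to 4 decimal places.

Sum over the intermediate state after 1 purchase:
P = P(Brand B→Brand C)·P(Brand C→Brand C) + P(Brand B→Brand B)·P(Brand B→Brand C) + P(Brand B→Brand D)·P(Brand D→Brand C)
  = 0.34×0.32 + 0.4×0.34 + 0.26×0.44
  = 0.1088 + 0.1360 + 0.1144 = 0.3592

0.3592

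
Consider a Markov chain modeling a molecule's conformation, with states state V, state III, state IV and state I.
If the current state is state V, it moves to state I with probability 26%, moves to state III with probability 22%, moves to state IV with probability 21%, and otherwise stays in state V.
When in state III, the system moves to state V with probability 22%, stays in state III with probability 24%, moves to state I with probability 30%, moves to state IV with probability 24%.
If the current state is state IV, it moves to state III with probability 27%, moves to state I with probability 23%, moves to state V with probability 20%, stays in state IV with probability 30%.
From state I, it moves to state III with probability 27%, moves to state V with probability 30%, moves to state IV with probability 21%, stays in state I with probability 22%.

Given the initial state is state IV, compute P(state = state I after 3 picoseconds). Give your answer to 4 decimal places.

Propagate the distribution vector 3 picoseconds from state IV.
After 0 picoseconds: (0.0000, 0.0000, 1.0000, 0.0000)
After 1 picosecond: (0.2000, 0.2700, 0.3000, 0.2300)
After 2 picoseconds: (0.2504, 0.2519, 0.2451, 0.2526)
After 3 picoseconds: (0.2578, 0.2499, 0.2396, 0.2526)
P(in state I after 3 picoseconds) = 0.2526

0.2526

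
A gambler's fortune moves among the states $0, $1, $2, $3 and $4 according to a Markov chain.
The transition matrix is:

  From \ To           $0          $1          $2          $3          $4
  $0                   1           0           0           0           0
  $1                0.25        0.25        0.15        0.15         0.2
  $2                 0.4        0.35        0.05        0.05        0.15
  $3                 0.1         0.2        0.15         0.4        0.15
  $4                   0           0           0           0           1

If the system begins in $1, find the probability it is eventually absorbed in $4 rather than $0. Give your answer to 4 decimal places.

Let h(s) be the probability of absorption at $4 starting from transient state s. Then h($4) = 1 and h($0) = 0. By first-step analysis:
h($1) = 0.25·0 + 0.25·h($1) + 0.15·h($2) + 0.15·h($3) + 0.2·1
h($2) = 0.4·0 + 0.35·h($1) + 0.05·h($2) + 0.05·h($3) + 0.15·1
h($3) = 0.1·0 + 0.2·h($1) + 0.15·h($2) + 0.4·h($3) + 0.15·1
Solving: h($1) = 0.4309, h($2) = 0.3418, h($3) = 0.4791.
Starting from $1, the probability is 0.4309.

0.4309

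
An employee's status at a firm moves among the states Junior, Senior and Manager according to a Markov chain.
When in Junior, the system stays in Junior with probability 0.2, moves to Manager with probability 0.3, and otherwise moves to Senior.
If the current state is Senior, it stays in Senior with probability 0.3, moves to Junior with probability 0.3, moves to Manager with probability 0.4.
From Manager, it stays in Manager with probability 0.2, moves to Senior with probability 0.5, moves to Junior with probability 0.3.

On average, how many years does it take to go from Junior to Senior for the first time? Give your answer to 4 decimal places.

Let t(s) be the expected number of years to first reach Senior from state s, with t(Senior) = 0. Conditioning on the first year:
t(Junior) = 1 + 0.2·t(Junior) + 0.3·t(Manager)
t(Manager) = 1 + 0.3·t(Junior) + 0.2·t(Manager)
Solving: t(Junior) = 2.0000, t(Manager) = 2.0000.
Expected years from Junior to Senior: 2.0000.

2.0000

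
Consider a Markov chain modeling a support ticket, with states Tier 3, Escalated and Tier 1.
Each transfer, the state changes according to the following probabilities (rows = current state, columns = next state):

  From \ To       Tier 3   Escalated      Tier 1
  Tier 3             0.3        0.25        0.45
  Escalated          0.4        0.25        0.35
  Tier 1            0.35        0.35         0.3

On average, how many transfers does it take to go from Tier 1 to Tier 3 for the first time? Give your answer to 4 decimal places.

2.7329

Let t(s) be the expected number of transfers to first reach Tier 3 from state s, with t(Tier 3) = 0. Conditioning on the first transfer:
t(Escalated) = 1 + 0.25·t(Escalated) + 0.35·t(Tier 1)
t(Tier 1) = 1 + 0.35·t(Escalated) + 0.3·t(Tier 1)
Solving: t(Escalated) = 2.6087, t(Tier 1) = 2.7329.
Expected transfers from Tier 1 to Tier 3: 2.7329.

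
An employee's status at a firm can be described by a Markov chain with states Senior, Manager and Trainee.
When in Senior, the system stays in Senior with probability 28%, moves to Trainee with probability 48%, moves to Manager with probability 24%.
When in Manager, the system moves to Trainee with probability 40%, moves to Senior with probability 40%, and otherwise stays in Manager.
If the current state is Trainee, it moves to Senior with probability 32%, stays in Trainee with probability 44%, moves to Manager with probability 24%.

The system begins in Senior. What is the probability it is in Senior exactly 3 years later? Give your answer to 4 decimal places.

Propagate the distribution vector 3 years from Senior.
After 0 years: (1.0000, 0.0000, 0.0000)
After 1 year: (0.2800, 0.2400, 0.4800)
After 2 years: (0.3280, 0.2304, 0.4416)
After 3 years: (0.3253, 0.2308, 0.4439)
P(in Senior after 3 years) = 0.3253

0.3253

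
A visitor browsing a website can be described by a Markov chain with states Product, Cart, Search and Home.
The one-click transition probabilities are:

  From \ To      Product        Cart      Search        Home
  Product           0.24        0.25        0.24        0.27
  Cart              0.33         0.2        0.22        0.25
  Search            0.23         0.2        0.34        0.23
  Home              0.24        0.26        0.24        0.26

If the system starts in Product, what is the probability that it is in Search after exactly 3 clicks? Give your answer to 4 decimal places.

Propagate the distribution vector 3 clicks from Product.
After 0 clicks: (1.0000, 0.0000, 0.0000, 0.0000)
After 1 click: (0.2400, 0.2500, 0.2400, 0.2700)
After 2 clicks: (0.2601, 0.2282, 0.2590, 0.2527)
After 3 clicks: (0.2579, 0.2282, 0.2613, 0.2525)
P(in Search after 3 clicks) = 0.2613

0.2613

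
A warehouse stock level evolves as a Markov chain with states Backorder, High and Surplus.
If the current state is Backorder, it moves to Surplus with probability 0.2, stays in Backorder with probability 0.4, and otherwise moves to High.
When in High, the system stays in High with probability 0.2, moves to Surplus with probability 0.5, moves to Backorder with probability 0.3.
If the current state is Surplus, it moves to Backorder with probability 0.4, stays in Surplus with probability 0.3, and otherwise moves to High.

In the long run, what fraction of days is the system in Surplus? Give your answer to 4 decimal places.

0.3243

Let the stationary distribution be π with π = πP and π_1 + π_2 + π_3 = 1.
π_1 = 0.4·π_1 + 0.3·π_2 + 0.4·π_3
π_2 = 0.4·π_1 + 0.2·π_2 + 0.3·π_3
Solving with the normalization constraint gives π = (0.3694, 0.3063, 0.3243).
So the stationary probability of Surplus is 0.3243.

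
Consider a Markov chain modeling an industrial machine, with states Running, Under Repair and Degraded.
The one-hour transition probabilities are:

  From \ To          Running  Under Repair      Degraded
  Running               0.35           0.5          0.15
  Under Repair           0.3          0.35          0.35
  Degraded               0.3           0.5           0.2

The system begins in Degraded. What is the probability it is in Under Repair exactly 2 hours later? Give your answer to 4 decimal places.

Sum over the intermediate state after 1 hour:
P = P(Degraded→Running)·P(Running→Under Repair) + P(Degraded→Under Repair)·P(Under Repair→Under Repair) + P(Degraded→Degraded)·P(Degraded→Under Repair)
  = 0.3×0.5 + 0.5×0.35 + 0.2×0.5
  = 0.1500 + 0.1750 + 0.1000 = 0.4250

0.4250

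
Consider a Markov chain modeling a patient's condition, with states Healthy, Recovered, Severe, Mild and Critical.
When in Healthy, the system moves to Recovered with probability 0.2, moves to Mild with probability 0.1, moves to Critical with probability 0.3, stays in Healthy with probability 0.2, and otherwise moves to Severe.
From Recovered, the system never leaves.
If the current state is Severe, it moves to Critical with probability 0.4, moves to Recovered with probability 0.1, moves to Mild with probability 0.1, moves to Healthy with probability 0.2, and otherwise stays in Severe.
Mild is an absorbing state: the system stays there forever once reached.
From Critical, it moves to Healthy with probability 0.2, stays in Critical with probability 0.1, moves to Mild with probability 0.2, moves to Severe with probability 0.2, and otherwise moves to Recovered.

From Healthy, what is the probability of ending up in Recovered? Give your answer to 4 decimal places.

0.6200

Let h(s) be the probability of absorption at Recovered starting from transient state s. Then h(Recovered) = 1 and h(Mild) = 0. By first-step analysis:
h(Healthy) = 0.2·h(Healthy) + 0.2·1 + 0.2·h(Severe) + 0.1·0 + 0.3·h(Critical)
h(Severe) = 0.2·h(Healthy) + 0.1·1 + 0.2·h(Severe) + 0.1·0 + 0.4·h(Critical)
h(Critical) = 0.2·h(Healthy) + 0.3·1 + 0.2·h(Severe) + 0.2·0 + 0.1·h(Critical)
Solving: h(Healthy) = 0.6200, h(Severe) = 0.5800, h(Critical) = 0.6000.
Starting from Healthy, the probability is 0.6200.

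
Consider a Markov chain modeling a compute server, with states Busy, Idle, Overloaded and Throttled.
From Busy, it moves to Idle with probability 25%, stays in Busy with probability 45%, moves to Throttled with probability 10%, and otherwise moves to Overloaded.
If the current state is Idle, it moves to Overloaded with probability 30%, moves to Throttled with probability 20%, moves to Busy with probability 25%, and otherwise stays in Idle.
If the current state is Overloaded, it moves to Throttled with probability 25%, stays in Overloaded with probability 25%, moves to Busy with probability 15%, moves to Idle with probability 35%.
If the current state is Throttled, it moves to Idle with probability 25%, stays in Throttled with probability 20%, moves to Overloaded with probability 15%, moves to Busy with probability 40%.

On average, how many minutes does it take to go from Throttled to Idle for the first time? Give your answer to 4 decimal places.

Let t(s) be the expected number of minutes to first reach Idle from state s, with t(Idle) = 0. Conditioning on the first minute:
t(Busy) = 1 + 0.45·t(Busy) + 0.2·t(Overloaded) + 0.1·t(Throttled)
t(Overloaded) = 1 + 0.15·t(Busy) + 0.25·t(Overloaded) + 0.25·t(Throttled)
t(Throttled) = 1 + 0.4·t(Busy) + 0.15·t(Overloaded) + 0.2·t(Throttled)
Solving: t(Busy) = 3.6997, t(Overloaded) = 3.3137, t(Throttled) = 3.7212.
Expected minutes from Throttled to Idle: 3.7212.

3.7212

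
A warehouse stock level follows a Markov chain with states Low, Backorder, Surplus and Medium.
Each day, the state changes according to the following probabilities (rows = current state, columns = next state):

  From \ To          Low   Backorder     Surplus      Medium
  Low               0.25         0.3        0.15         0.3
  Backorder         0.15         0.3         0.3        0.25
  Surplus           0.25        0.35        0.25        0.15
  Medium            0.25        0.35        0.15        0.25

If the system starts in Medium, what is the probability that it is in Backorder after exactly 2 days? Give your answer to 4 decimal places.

Propagate the distribution vector 2 days from Medium.
After 0 days: (0.0000, 0.0000, 0.0000, 1.0000)
After 1 day: (0.2500, 0.3500, 0.1500, 0.2500)
After 2 days: (0.2150, 0.3200, 0.2175, 0.2475)
P(in Backorder after 2 days) = 0.3200

0.3200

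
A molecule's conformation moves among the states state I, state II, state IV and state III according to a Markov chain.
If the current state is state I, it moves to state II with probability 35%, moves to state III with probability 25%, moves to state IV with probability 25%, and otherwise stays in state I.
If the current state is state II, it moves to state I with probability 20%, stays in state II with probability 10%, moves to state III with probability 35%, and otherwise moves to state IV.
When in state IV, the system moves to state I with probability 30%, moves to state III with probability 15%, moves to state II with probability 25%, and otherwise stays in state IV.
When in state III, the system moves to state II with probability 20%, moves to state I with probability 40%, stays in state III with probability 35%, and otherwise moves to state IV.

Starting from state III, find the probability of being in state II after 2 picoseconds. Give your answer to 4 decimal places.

Propagate the distribution vector 2 picoseconds from state III.
After 0 picoseconds: (0.0000, 0.0000, 0.0000, 1.0000)
After 1 picosecond: (0.4000, 0.2000, 0.0500, 0.3500)
After 2 picoseconds: (0.2550, 0.2425, 0.2025, 0.3000)
P(in state II after 2 picoseconds) = 0.2425

0.2425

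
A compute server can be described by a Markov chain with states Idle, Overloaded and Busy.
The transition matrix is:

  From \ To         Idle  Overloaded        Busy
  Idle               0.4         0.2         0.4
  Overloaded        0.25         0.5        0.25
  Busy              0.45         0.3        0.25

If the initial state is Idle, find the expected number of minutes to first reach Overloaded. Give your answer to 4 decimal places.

Let t(s) be the expected number of minutes to first reach Overloaded from state s, with t(Overloaded) = 0. Conditioning on the first minute:
t(Idle) = 1 + 0.4·t(Idle) + 0.4·t(Busy)
t(Busy) = 1 + 0.45·t(Idle) + 0.25·t(Busy)
Solving: t(Idle) = 4.2593, t(Busy) = 3.8889.
Expected minutes from Idle to Overloaded: 4.2593.

4.2593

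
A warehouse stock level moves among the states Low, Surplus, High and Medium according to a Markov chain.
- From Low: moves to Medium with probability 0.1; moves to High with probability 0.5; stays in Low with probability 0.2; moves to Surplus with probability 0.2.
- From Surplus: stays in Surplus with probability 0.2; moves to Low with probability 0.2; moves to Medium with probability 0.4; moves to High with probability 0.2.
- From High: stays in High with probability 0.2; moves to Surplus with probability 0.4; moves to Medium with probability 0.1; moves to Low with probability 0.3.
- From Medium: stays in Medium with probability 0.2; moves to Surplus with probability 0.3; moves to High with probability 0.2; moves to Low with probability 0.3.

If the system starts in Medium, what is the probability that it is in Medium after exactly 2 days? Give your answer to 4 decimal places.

Propagate the distribution vector 2 days from Medium.
After 0 days: (0.0000, 0.0000, 0.0000, 1.0000)
After 1 day: (0.3000, 0.3000, 0.2000, 0.2000)
After 2 days: (0.2400, 0.2600, 0.2900, 0.2100)
P(in Medium after 2 days) = 0.2100

0.2100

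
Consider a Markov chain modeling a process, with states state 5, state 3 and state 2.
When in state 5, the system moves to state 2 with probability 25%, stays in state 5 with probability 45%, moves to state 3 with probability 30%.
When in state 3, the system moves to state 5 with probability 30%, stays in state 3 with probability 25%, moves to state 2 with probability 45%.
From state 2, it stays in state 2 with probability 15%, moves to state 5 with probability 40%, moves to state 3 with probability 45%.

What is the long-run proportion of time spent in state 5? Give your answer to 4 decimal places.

Let the stationary distribution be π with π = πP and π_1 + π_2 + π_3 = 1.
π_1 = 0.45·π_1 + 0.3·π_2 + 0.4·π_3
π_2 = 0.3·π_1 + 0.25·π_2 + 0.45·π_3
Solving with the normalization constraint gives π = (0.3867, 0.3267, 0.2867).
So the stationary probability of state 5 is 0.3867.

0.3867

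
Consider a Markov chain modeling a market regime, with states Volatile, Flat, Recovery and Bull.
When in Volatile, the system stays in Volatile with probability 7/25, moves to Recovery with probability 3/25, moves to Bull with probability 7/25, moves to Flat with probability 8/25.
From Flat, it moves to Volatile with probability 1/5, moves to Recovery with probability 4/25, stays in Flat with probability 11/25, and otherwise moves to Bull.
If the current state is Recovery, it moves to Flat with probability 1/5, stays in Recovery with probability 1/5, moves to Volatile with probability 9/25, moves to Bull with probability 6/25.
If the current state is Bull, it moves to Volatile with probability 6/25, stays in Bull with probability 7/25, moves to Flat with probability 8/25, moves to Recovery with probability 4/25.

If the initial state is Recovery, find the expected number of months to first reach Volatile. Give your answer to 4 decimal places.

Let t(s) be the expected number of months to first reach Volatile from state s, with t(Volatile) = 0. Conditioning on the first month:
t(Flat) = 1 + 0.44·t(Flat) + 0.16·t(Recovery) + 0.2·t(Bull)
t(Recovery) = 1 + 0.2·t(Flat) + 0.2·t(Recovery) + 0.24·t(Bull)
t(Bull) = 1 + 0.32·t(Flat) + 0.16·t(Recovery) + 0.28·t(Bull)
Solving: t(Flat) = 4.2435, t(Recovery) = 3.5286, t(Bull) = 4.0590.
Expected months from Recovery to Volatile: 3.5286.

3.5286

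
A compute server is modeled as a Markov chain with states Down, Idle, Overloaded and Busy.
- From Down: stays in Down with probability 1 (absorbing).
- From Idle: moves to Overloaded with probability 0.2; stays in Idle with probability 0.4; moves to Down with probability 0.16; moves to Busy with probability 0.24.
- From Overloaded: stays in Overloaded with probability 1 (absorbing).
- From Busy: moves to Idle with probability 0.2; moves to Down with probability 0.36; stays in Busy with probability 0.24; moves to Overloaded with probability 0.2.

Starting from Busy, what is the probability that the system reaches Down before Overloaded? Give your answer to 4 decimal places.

Let h(s) be the probability of absorption at Down starting from transient state s. Then h(Down) = 1 and h(Overloaded) = 0. By first-step analysis:
h(Idle) = 0.16·1 + 0.4·h(Idle) + 0.2·0 + 0.24·h(Busy)
h(Busy) = 0.36·1 + 0.2·h(Idle) + 0.2·0 + 0.24·h(Busy)
Solving: h(Idle) = 0.5098, h(Busy) = 0.6078.
Starting from Busy, the probability is 0.6078.

0.6078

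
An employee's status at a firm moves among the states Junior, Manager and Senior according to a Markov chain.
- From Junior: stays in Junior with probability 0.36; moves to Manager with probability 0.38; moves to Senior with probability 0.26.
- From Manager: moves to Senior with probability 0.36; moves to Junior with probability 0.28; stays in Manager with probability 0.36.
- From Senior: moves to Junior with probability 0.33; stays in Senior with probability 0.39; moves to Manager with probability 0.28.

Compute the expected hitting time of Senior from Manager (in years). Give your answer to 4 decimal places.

3.0343

Let t(s) be the expected number of years to first reach Senior from state s, with t(Senior) = 0. Conditioning on the first year:
t(Junior) = 1 + 0.36·t(Junior) + 0.38·t(Manager)
t(Manager) = 1 + 0.28·t(Junior) + 0.36·t(Manager)
Solving: t(Junior) = 3.3641, t(Manager) = 3.0343.
Expected years from Manager to Senior: 3.0343.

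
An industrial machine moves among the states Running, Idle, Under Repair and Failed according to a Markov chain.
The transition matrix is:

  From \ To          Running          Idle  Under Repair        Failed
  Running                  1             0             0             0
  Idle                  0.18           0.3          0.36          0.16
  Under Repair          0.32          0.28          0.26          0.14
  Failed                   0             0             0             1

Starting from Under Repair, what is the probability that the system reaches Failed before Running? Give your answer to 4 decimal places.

0.3423

Let h(s) be the probability of absorption at Failed starting from transient state s. Then h(Failed) = 1 and h(Running) = 0. By first-step analysis:
h(Idle) = 0.18·0 + 0.3·h(Idle) + 0.36·h(Under Repair) + 0.16·1
h(Under Repair) = 0.32·0 + 0.28·h(Idle) + 0.26·h(Under Repair) + 0.14·1
Solving: h(Idle) = 0.4046, h(Under Repair) = 0.3423.
Starting from Under Repair, the probability is 0.3423.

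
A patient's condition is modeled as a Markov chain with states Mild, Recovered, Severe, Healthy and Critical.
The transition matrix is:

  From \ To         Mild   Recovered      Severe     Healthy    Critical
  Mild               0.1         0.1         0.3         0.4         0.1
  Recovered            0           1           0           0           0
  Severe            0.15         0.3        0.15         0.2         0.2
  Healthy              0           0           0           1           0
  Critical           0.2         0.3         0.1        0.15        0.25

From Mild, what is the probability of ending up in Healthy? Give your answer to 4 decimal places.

0.6424

Let h(s) be the probability of absorption at Healthy starting from transient state s. Then h(Healthy) = 1 and h(Recovered) = 0. By first-step analysis:
h(Mild) = 0.1·h(Mild) + 0.1·0 + 0.3·h(Severe) + 0.4·1 + 0.1·h(Critical)
h(Severe) = 0.15·h(Mild) + 0.3·0 + 0.15·h(Severe) + 0.2·1 + 0.2·h(Critical)
h(Critical) = 0.2·h(Mild) + 0.3·0 + 0.1·h(Severe) + 0.15·1 + 0.25·h(Critical)
Solving: h(Mild) = 0.6424, h(Severe) = 0.4502, h(Critical) = 0.4313.
Starting from Mild, the probability is 0.6424.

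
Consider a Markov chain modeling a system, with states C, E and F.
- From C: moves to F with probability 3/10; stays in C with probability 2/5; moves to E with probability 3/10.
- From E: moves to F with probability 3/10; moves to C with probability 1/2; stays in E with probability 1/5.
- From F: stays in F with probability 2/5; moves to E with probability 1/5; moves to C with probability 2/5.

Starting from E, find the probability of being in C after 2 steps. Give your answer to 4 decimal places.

Sum over the intermediate state after 1 step:
P = P(E→C)·P(C→C) + P(E→E)·P(E→C) + P(E→F)·P(F→C)
  = 0.5×0.4 + 0.2×0.5 + 0.3×0.4
  = 0.2000 + 0.1000 + 0.1200 = 0.4200

0.4200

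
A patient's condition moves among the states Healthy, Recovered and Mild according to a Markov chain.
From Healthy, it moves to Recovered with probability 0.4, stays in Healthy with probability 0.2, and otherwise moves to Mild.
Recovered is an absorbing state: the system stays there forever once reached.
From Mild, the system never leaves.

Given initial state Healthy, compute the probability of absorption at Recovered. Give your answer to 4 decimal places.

0.5000

Let h(s) be the probability of absorption at Recovered starting from transient state s. Then h(Recovered) = 1 and h(Mild) = 0. By first-step analysis:
h(Healthy) = 0.2·h(Healthy) + 0.4·1 + 0.4·0
Solving: h(Healthy) = 0.5000.
Starting from Healthy, the probability is 0.5000.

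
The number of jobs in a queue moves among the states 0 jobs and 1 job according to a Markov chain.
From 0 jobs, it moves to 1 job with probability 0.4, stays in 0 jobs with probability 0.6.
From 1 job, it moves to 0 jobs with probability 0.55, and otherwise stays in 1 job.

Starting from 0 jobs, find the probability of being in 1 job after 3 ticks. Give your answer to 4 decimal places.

0.4210

Propagate the distribution vector 3 ticks from 0 jobs.
After 0 ticks: (1.0000, 0.0000)
After 1 tick: (0.6000, 0.4000)
After 2 ticks: (0.5800, 0.4200)
After 3 ticks: (0.5790, 0.4210)
P(in 1 job after 3 ticks) = 0.4210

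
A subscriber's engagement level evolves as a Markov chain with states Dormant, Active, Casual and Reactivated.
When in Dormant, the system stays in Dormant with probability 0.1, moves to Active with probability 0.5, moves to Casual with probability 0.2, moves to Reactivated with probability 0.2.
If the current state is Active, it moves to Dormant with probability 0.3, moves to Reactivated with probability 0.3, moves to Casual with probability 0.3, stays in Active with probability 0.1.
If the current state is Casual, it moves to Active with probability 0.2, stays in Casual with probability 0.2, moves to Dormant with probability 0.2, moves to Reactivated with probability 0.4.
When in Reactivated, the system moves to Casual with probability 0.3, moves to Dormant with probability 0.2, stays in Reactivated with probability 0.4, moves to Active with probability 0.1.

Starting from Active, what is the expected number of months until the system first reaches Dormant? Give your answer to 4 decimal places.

Let t(s) be the expected number of months to first reach Dormant from state s, with t(Dormant) = 0. Conditioning on the first month:
t(Active) = 1 + 0.1·t(Active) + 0.3·t(Casual) + 0.3·t(Reactivated)
t(Casual) = 1 + 0.2·t(Active) + 0.2·t(Casual) + 0.4·t(Reactivated)
t(Reactivated) = 1 + 0.1·t(Active) + 0.3·t(Casual) + 0.4·t(Reactivated)
Solving: t(Active) = 4.2308, t(Casual) = 4.6581, t(Reactivated) = 4.7009.
Expected months from Active to Dormant: 4.2308.

4.2308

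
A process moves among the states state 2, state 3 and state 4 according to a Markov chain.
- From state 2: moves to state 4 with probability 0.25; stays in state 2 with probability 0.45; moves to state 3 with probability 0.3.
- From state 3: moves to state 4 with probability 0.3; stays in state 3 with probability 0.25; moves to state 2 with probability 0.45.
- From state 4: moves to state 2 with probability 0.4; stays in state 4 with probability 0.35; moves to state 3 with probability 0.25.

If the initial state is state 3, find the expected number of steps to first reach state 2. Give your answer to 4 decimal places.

Let t(s) be the expected number of steps to first reach state 2 from state s, with t(state 2) = 0. Conditioning on the first step:
t(state 3) = 1 + 0.25·t(state 3) + 0.3·t(state 4)
t(state 4) = 1 + 0.25·t(state 3) + 0.35·t(state 4)
Solving: t(state 3) = 2.3030, t(state 4) = 2.4242.
Expected steps from state 3 to state 2: 2.3030.

2.3030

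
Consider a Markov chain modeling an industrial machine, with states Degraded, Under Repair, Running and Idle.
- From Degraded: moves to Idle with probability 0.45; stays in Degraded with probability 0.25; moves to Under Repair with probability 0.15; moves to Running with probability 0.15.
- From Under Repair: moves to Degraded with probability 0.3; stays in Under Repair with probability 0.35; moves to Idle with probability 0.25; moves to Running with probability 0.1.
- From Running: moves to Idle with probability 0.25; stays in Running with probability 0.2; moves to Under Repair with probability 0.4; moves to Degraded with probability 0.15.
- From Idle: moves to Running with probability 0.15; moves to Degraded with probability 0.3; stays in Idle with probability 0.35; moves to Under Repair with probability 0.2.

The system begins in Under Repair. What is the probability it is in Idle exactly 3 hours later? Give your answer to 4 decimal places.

0.3375

Propagate the distribution vector 3 hours from Under Repair.
After 0 hours: (0.0000, 1.0000, 0.0000, 0.0000)
After 1 hour: (0.3000, 0.3500, 0.1000, 0.2500)
After 2 hours: (0.2700, 0.2575, 0.1375, 0.3350)
After 3 hours: (0.2659, 0.2526, 0.1440, 0.3375)
P(in Idle after 3 hours) = 0.3375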